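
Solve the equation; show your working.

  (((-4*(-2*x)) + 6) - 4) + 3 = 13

Step 1. [(((-4*(-2*x)) + 6) - 4) + 3 = 13] 3 comes off first (subtract 3), so sub: ((-4*(-2*x)) + 6) - 4 = 10.
Step 2. [((-4*(-2*x)) + 6) - 4 = 10] 4 comes off first (add 4) ⇒ sub: (-4*(-2*x)) + 6 = 14.
Step 3. [(-4*(-2*x)) + 6 = 14] peel the +6: subtract 6 from each side, so sub: -4*(-2*x) = 8.
Step 4. [-4*(-2*x) = 8] divide by the outer -4 ⇒ div: -2*x = -2.
Step 5. [-2*x = -2] divide by the outer -2 ⇒ div: x = 1.

Answer: x ∈ {1}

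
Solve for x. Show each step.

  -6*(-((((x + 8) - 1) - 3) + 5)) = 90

Step 1. [-6*(-((((x + 8) - 1) - 3) + 5)) = 90] leading coefficient -6: divide by -6, so div: -((((x + 8) - 1) - 3) + 5) = -15.
Step 2. [-((((x + 8) - 1) - 3) + 5) = -15] flip signs both sides. So neg: (((x + 8) - 1) - 3) + 5 = 15.
Step 3. [(((x + 8) - 1) - 3) + 5 = 15] the outer +5 inverts by subtracting 5 ⇒ sub: ((x + 8) - 1) - 3 = 10.
Step 4. [((x + 8) - 1) - 3 = 10] 3 comes off first (add 3) ⇒ sub: (x + 8) - 1 = 13.
Step 5. [(x + 8) - 1 = 13] 1 comes off first (add 1) ⇒ sub: x + 8 = 14.
Step 6. [x + 8 = 14] subtract 8: x sits inside (… + 8). So sub: x = 6.

Answer: x ∈ {6}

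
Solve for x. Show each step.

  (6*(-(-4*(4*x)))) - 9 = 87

Step 1. [(6*(-(-4*(4*x)))) - 9 = 87] the outer -9 inverts by adding 9. So sub: 6*(-(-4*(4*x))) = 96.
Step 2. [6*(-(-4*(4*x))) = 96] divide by the outer 6, so div: -(-4*(4*x)) = 16.
Step 3. [-(-4*(4*x)) = 16] flip signs both sides. So neg: -4*(4*x) = -16.
Step 4. [-4*(4*x) = -16] LHS = -4·(…); ÷-4 both sides ⇒ div: 4*x = 4.
Step 5. [4*x = 4] divide by the outer 4. So div: x = 1.

Answer: x ∈ {1}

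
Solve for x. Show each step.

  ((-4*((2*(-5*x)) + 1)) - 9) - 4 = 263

Step 1. [((-4*((2*(-5*x)) + 1)) - 9) - 4 = 263] the outer -4 inverts by adding 4. So sub: (-4*((2*(-5*x)) + 1)) - 9 = 267.
Step 2. [(-4*((2*(-5*x)) + 1)) - 9 = 267] peel the -9: add 9 from each side ⇒ sub: -4*((2*(-5*x)) + 1) = 276.
Step 3. [-4*((2*(-5*x)) + 1) = 276] leading coefficient -4: divide by -4. So div: (2*(-5*x)) + 1 = -69.
Step 4. [(2*(-5*x)) + 1 = -69] 1 comes off first (subtract 1), so sub: 2*(-5*x) = -70.
Step 5. [2*(-5*x) = -70] LHS = 2·(…); ÷2 both sides. So div: -5*x = -35.
Step 6. [-5*x = -35] LHS = -5·(…); ÷-5 both sides ⇒ div: x = 7.

Answer: x ∈ {7}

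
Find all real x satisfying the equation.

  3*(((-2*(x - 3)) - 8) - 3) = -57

Step 1. [3*(((-2*(x - 3)) - 8) - 3) = -57] LHS = 3·(…); ÷3 both sides ⇒ div: ((-2*(x - 3)) - 8) - 3 = -19.
Step 2. [((-2*(x - 3)) - 8) - 3 = -19] the outer -3 inverts by adding 3. So sub: (-2*(x - 3)) - 8 = -16.
Step 3. [(-2*(x - 3)) - 8 = -16] add 8: x sits inside (… - 8) ⇒ sub: -2*(x - 3) = -8.
Step 4. [-2*(x - 3) = -8] divide by the outer -2, so div: x - 3 = 4.
Step 5. [x - 3 = 4] peel the -3: add 3 from each side ⇒ sub: x = 7.

Answer: x ∈ {7}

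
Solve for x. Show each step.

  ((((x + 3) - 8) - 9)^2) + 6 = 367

Step 1. [((((x + 3) - 8) - 9)^2) + 6 = 367] 6 comes off first (subtract 6) ⇒ sub: (((x + 3) - 8) - 9)^2 = 361.
Step 2. [(((x + 3) - 8) - 9)^2 = 361] √ both sides: 361 ≥ 0 gives two branches ⇒ sqrt: ((x + 3) - 8) - 9 = 19 or -19.
Step 3. [((x + 3) - 8) - 9 = 19 or -19] the outer -9 inverts by adding 9. So sub: (x + 3) - 8 = 28 or -10.
Step 4. [(x + 3) - 8 = 28 or -10] add 8: x sits inside (… - 8). So sub: x + 3 = 36 or -2.
Step 5. [x + 3 = 36 or -2] the outer +3 inverts by subtracting 3. So sub: x = 33 or -5.

Answer: x ∈ {-5, 33}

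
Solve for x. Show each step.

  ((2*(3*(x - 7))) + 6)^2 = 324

Step 1. [((2*(3*(x - 7))) + 6)^2 = 324] √ both sides: 324 ≥ 0 gives two branches, so sqrt: (2*(3*(x - 7))) + 6 = 18 or -18.
Step 2. [(2*(3*(x - 7))) + 6 = 18 or -18] common factor 2 (LHS and 18 or -18) — divide through, so factor: (3*(x - 7)) + 3 = 9 or -9.
Step 3. [(3*(x - 7)) + 3 = 9 or -9] peel the +3: subtract 3 from each side, so sub: 3*(x - 7) = 6 or -12.
Step 4. [3*(x - 7) = 6 or -12] LHS = 3·(…); ÷3 both sides, so div: x - 7 = 2 or -4.
Step 5. [x - 7 = 2 or -4] the outer -7 inverts by adding 7, so sub: x = 9 or 3.

Answer: x ∈ {3, 9}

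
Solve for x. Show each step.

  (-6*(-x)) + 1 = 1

Step 1. [(-6*(-x)) + 1 = 1] 1 comes off first (subtract 1), so sub: -6*(-x) = 0.
Step 2. [-6*(-x) = 0] LHS = -6·(…); ÷-6 both sides ⇒ div: -x = 0.
Step 3. [-x = 0] leading − — multiply by −1, so neg: x = 0.

Answer: x ∈ {0}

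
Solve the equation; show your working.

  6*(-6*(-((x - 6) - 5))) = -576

Step 1. [6*(-6*(-((x - 6) - 5))) = -576] LHS = 6·(…); ÷6 both sides ⇒ div: -6*(-((x - 6) - 5)) = -96.
Step 2. [-6*(-((x - 6) - 5)) = -96] -6·(inner) — divide through by -6. So div: -((x - 6) - 5) = 16.
Step 3. [-((x - 6) - 5) = 16] flip signs both sides. So neg: (x - 6) - 5 = -16.
Step 4. [(x - 6) - 5 = -16] peel the -5: add 5 from each side. So sub: x - 6 = -11.
Step 5. [x - 6 = -11] add 6: x sits inside (… - 6), so sub: x = -5.

Answer: x ∈ {-5}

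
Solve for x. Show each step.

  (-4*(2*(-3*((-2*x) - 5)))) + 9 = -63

Step 1. [(-4*(2*(-3*((-2*x) - 5)))) + 9 = -63] +9 is outermost — subtract 9 both sides ⇒ sub: -4*(2*(-3*((-2*x) - 5))) = -72.
Step 2. [-4*(2*(-3*((-2*x) - 5))) = -72] leading coefficient -4: divide by -4. So div: 2*(-3*((-2*x) - 5)) = 18.
Step 3. [2*(-3*((-2*x) - 5)) = 18] LHS = 2·(…); ÷2 both sides ⇒ div: -3*((-2*x) - 5) = 9.
Step 4. [-3*((-2*x) - 5) = 9] -3 out front; divide by -3, so div: (-2*x) - 5 = -3.
Step 5. [(-2*x) - 5 = -3] 5 comes off first (add 5) ⇒ sub: -2*x = 2.
Step 6. [-2*x = 2] -2·(inner) — divide through by -2 ⇒ div: x = -1.

Answer: x ∈ {-1}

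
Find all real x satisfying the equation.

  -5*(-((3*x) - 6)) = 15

Step 1. [-5*(-((3*x) - 6)) = 15] divide by the outer -5 ⇒ div: -((3*x) - 6) = -3.
Step 2. [-((3*x) - 6) = -3] flip signs both sides, so neg: (3*x) - 6 = 3.
Step 3. [(3*x) - 6 = 3] 3 divides every term; factor it out, so factor: x - 2 = 1.
Step 4. [x - 2 = 1] the outer -2 inverts by adding 2, so sub: x = 3.

Answer: x ∈ {3}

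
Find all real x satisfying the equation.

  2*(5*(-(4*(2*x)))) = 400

Step 1. [2*(5*(-(4*(2*x)))) = 400] leading coefficient 2: divide by 2. So div: 5*(-(4*(2*x))) = 200.
Step 2. [5*(-(4*(2*x))) = 200] LHS = 5·(…); ÷5 both sides. So div: -(4*(2*x)) = 40.
Step 3. [-(4*(2*x)) = 40] flip signs both sides. So neg: 4*(2*x) = -40.
Step 4. [4*(2*x) = -40] 4·(inner) — divide through by 4, so div: 2*x = -10.
Step 5. [2*x = -10] 2·(inner) — divide through by 2. So div: x = -5.

Answer: x ∈ {-5}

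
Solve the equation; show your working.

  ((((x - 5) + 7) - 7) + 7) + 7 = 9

Step 1. [((((x - 5) + 7) - 7) + 7) + 7 = 9] peel the +7: subtract 7 from each side ⇒ sub: (((x - 5) + 7) - 7) + 7 = 2.
Step 2. [(((x - 5) + 7) - 7) + 7 = 2] subtract 7: x sits inside (… + 7). So sub: ((x - 5) + 7) - 7 = -5.
Step 3. [((x - 5) + 7) - 7 = -5] the outer -7 inverts by adding 7. So sub: (x - 5) + 7 = 2.
Step 4. [(x - 5) + 7 = 2] 7 comes off first (subtract 7), so sub: x - 5 = -5.
Step 5. [x - 5 = -5] 5 comes off first (add 5), so sub: x = 0.

Answer: x ∈ {0}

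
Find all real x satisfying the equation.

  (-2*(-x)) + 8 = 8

Step 1. [(-2*(-x)) + 8 = 8] peel the +8: subtract 8 from each side. So sub: -2*(-x) = 0.
Step 2. [-2*(-x) = 0] LHS = -2·(…); ÷-2 both sides. So div: -x = 0.
Step 3. [-x = 0] leading − — multiply by −1. So neg: x = 0.

Answer: x ∈ {0}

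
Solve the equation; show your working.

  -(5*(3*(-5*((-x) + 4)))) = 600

Step 1. [-(5*(3*(-5*((-x) + 4)))) = 600] leading − — multiply by −1, so neg: 5*(3*(-5*((-x) + 4))) = -600.
Step 2. [5*(3*(-5*((-x) + 4))) = -600] 5 out front; divide by 5, so div: 3*(-5*((-x) + 4)) = -120.
Step 3. [3*(-5*((-x) + 4)) = -120] divide by the outer 3 ⇒ div: -5*((-x) + 4) = -40.
Step 4. [-5*((-x) + 4) = -40] -5·(inner) — divide through by -5. So div: (-x) + 4 = 8.
Step 5. [(-x) + 4 = 8] peel the +4: subtract 4 from each side ⇒ sub: -x = 4.
Step 6. [-x = 4] leading − — multiply by −1 ⇒ neg: x = -4.

Answer: x ∈ {-4}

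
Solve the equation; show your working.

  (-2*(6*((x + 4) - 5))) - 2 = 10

Step 1. [(-2*(6*((x + 4) - 5))) - 2 = 10] 2 comes off first (add 2) ⇒ sub: -2*(6*((x + 4) - 5)) = 12.
Step 2. [-2*(6*((x + 4) - 5)) = 12] LHS = -2·(…); ÷-2 both sides. So div: 6*((x + 4) - 5) = -6.
Step 3. [6*((x + 4) - 5) = -6] LHS = 6·(…); ÷6 both sides ⇒ div: (x + 4) - 5 = -1.
Step 4. [(x + 4) - 5 = -1] -5 is outermost — add 5 both sides ⇒ sub: x + 4 = 4.
Step 5. [x + 4 = 4] 4 comes off first (subtract 4). So sub: x = 0.

Answer: x ∈ {0}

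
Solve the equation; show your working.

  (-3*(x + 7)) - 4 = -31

Step 1. [(-3*(x + 7)) - 4 = -31] 4 comes off first (add 4), so sub: -3*(x + 7) = -27.
Step 2. [-3*(x + 7) = -27] -3·(inner) — divide through by -3, so div: x + 7 = 9.
Step 3. [x + 7 = 9] +7 is outermost — subtract 7 both sides, so sub: x = 2.

Answer: x ∈ {2}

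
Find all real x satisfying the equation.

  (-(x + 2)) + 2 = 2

Step 1. [(-(x + 2)) + 2 = 2] 2 comes off first (subtract 2), so sub: -(x + 2) = 0.
Step 2. [-(x + 2) = 0] flip signs both sides. So neg: x + 2 = 0.
Step 3. [x + 2 = 0] 2 comes off first (subtract 2), so sub: x = -2.

Answer: x ∈ {-2}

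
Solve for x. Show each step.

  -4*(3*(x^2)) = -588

Step 1. [-4*(3*(x^2)) = -588] leading coefficient -4: divide by -4. So div: 3*(x^2) = 147.
Step 2. [3*(x^2) = 147] leading coefficient 3: divide by 3. So div: x^2 = 49.
Step 3. [x^2 = 49] LHS squared, RHS 49 ≥ 0: apply √ (±). So sqrt: x = 7 or -7.

Answer: x ∈ {-7, 7}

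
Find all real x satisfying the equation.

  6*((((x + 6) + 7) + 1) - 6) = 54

Step 1. [6*((((x + 6) + 7) + 1) - 6) = 54] 6·(inner) — divide through by 6 ⇒ div: (((x + 6) + 7) + 1) - 6 = 9.
Step 2. [(((x + 6) + 7) + 1) - 6 = 9] 6 comes off first (add 6), so sub: ((x + 6) + 7) + 1 = 15.
Step 3. [((x + 6) + 7) + 1 = 15] 1 comes off first (subtract 1), so sub: (x + 6) + 7 = 14.
Step 4. [(x + 6) + 7 = 14] peel the +7: subtract 7 from each side ⇒ sub: x + 6 = 7.
Step 5. [x + 6 = 7] peel the +6: subtract 6 from each side. So sub: x = 1.

Answer: x ∈ {1}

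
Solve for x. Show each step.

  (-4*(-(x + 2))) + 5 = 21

Step 1. [(-4*(-(x + 2))) + 5 = 21] +5 is outermost — subtract 5 both sides. So sub: -4*(-(x + 2)) = 16.
Step 2. [-4*(-(x + 2)) = 16] LHS = -4·(…); ÷-4 both sides ⇒ div: -(x + 2) = -4.
Step 3. [-(x + 2) = -4] leading − — multiply by −1, so neg: x + 2 = 4.
Step 4. [x + 2 = 4] +2 is outermost — subtract 2 both sides, so sub: x = 2.

Answer: x ∈ {2}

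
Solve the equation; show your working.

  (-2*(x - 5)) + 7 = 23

Step 1. [(-2*(x - 5)) + 7 = 23] 7 comes off first (subtract 7). So sub: -2*(x - 5) = 16.
Step 2. [-2*(x - 5) = 16] divide by the outer -2 ⇒ div: x - 5 = -8.
Step 3. [x - 5 = -8] the outer -5 inverts by adding 5. So sub: x = -3.

Answer: x ∈ {-3}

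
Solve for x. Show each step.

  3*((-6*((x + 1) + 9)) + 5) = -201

Step 1. [3*((-6*((x + 1) + 9)) + 5) = -201] leading coefficient 3: divide by 3 ⇒ div: (-6*((x + 1) + 9)) + 5 = -67.
Step 2. [(-6*((x + 1) + 9)) + 5 = -67] peel the +5: subtract 5 from each side. So sub: -6*((x + 1) + 9) = -72.
Step 3. [-6*((x + 1) + 9) = -72] -6 out front; divide by -6. So div: (x + 1) + 9 = 12.
Step 4. [(x + 1) + 9 = 12] subtract 9: x sits inside (… + 9), so sub: x + 1 = 3.
Step 5. [x + 1 = 3] peel the +1: subtract 1 from each side, so sub: x = 2.

Answer: x ∈ {2}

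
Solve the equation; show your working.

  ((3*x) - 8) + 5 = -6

Step 1. [((3*x) - 8) + 5 = -6] subtract 5: x sits inside (… + 5) ⇒ sub: (3*x) - 8 = -11.
Step 2. [(3*x) - 8 = -11] -8 is outermost — add 8 both sides ⇒ sub: 3*x = -3.
Step 3. [3*x = -3] 3·(inner) — divide through by 3, so div: x = -1.

Answer: x ∈ {-1}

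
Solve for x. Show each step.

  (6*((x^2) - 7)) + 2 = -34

Step 1. [(6*((x^2) - 7)) + 2 = -34] the outer +2 inverts by subtracting 2, so sub: 6*((x^2) - 7) = -36.
Step 2. [6*((x^2) - 7) = -36] LHS = 6·(…); ÷6 both sides ⇒ div: (x^2) - 7 = -6.
Step 3. [(x^2) - 7 = -6] peel the -7: add 7 from each side ⇒ sub: x^2 = 1.
Step 4. [x^2 = 1] √ both sides: 1 ≥ 0 gives two branches ⇒ sqrt: x = 1 or -1.

Answer: x ∈ {-1, 1}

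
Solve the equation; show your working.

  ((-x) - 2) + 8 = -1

Step 1. [((-x) - 2) + 8 = -1] peel the +8: subtract 8 from each side. So sub: (-x) - 2 = -9.
Step 2. [(-x) - 2 = -9] add 2: x sits inside (… - 2). So sub: -x = -7.
Step 3. [-x = -7] flip signs both sides ⇒ neg: x = 7.

Answer: x ∈ {7}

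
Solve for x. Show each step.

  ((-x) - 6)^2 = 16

Step 1. [((-x) - 6)^2 = 16] LHS squared, RHS 16 ≥ 0: apply √ (±) ⇒ sqrt: (-x) - 6 = 4 or -4.
Step 2. [(-x) - 6 = 4 or -4] peel the -6: add 6 from each side ⇒ sub: -x = 10 or 2.
Step 3. [-x = 10 or 2] LHS negated; negate both sides. So neg: x = -10 or -2.

Answer: x ∈ {-10, -2}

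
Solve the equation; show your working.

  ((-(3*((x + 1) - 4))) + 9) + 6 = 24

Step 1. [((-(3*((x + 1) - 4))) + 9) + 6 = 24] the outer +6 inverts by subtracting 6 ⇒ sub: (-(3*((x + 1) - 4))) + 9 = 18.
Step 2. [(-(3*((x + 1) - 4))) + 9 = 18] peel the +9: subtract 9 from each side ⇒ sub: -(3*((x + 1) - 4)) = 9.
Step 3. [-(3*((x + 1) - 4)) = 9] leading − — multiply by −1 ⇒ neg: 3*((x + 1) - 4) = -9.
Step 4. [3*((x + 1) - 4) = -9] 3·(inner) — divide through by 3. So div: (x + 1) - 4 = -3.
Step 5. [(x + 1) - 4 = -3] add 4: x sits inside (… - 4). So sub: x + 1 = 1.
Step 6. [x + 1 = 1] 1 comes off first (subtract 1). So sub: x = 0.

Answer: x ∈ {0}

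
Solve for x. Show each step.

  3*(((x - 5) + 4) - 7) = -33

Step 1. [3*(((x - 5) + 4) - 7) = -33] LHS = 3·(…); ÷3 both sides ⇒ div: ((x - 5) + 4) - 7 = -11.
Step 2. [((x - 5) + 4) - 7 = -11] peel the -7: add 7 from each side, so sub: (x - 5) + 4 = -4.
Step 3. [(x - 5) + 4 = -4] peel the +4: subtract 4 from each side ⇒ sub: x - 5 = -8.
Step 4. [x - 5 = -8] the outer -5 inverts by adding 5. So sub: x = -3.

Answer: x ∈ {-3}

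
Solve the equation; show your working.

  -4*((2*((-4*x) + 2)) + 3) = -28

Step 1. [-4*((2*((-4*x) + 2)) + 3) = -28] -4 out front; divide by -4 ⇒ div: (2*((-4*x) + 2)) + 3 = 7.
Step 2. [(2*((-4*x) + 2)) + 3 = 7] peel the +3: subtract 3 from each side, so sub: 2*((-4*x) + 2) = 4.
Step 3. [2*((-4*x) + 2) = 4] leading coefficient 2: divide by 2. So div: (-4*x) + 2 = 2.
Step 4. [(-4*x) + 2 = 2] the outer +2 inverts by subtracting 2 ⇒ sub: -4*x = 0.
Step 5. [-4*x = 0] -4 out front; divide by -4. So div: x = 0.

Answer: x ∈ {0}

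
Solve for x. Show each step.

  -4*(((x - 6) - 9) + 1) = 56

Step 1. [-4*(((x - 6) - 9) + 1) = 56] divide by the outer -4 ⇒ div: ((x - 6) - 9) + 1 = -14.
Step 2. [((x - 6) - 9) + 1 = -14] +1 is outermost — subtract 1 both sides, so sub: (x - 6) - 9 = -15.
Step 3. [(x - 6) - 9 = -15] peel the -9: add 9 from each side ⇒ sub: x - 6 = -6.
Step 4. [x - 6 = -6] peel the -6: add 6 from each side ⇒ sub: x = 0.

Answer: x ∈ {0}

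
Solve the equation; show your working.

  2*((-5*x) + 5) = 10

Step 1. [2*((-5*x) + 5) = 10] leading coefficient 2: divide by 2 ⇒ div: (-5*x) + 5 = 5.
Step 2. [(-5*x) + 5 = 5] -5 | LHS and -5 | 5: pull -5 out ⇒ factor: x - 1 = -1.
Step 3. [x - 1 = -1] the outer -1 inverts by adding 1 ⇒ sub: x = 0.

Answer: x ∈ {0}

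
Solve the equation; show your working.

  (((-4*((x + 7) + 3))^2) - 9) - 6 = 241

Step 1. [(((-4*((x + 7) + 3))^2) - 9) - 6 = 241] peel the -6: add 6 from each side, so sub: ((-4*((x + 7) + 3))^2) - 9 = 247.
Step 2. [((-4*((x + 7) + 3))^2) - 9 = 247] 9 comes off first (add 9), so sub: (-4*((x + 7) + 3))^2 = 256.
Step 3. [(-4*((x + 7) + 3))^2 = 256] LHS squared, RHS 256 ≥ 0: apply √ (±). So sqrt: -4*((x + 7) + 3) = 16 or -16.
Step 4. [-4*((x + 7) + 3) = 16 or -16] LHS = -4·(…); ÷-4 both sides ⇒ div: (x + 7) + 3 = -4 or 4.
Step 5. [(x + 7) + 3 = -4 or 4] the outer +3 inverts by subtracting 3 ⇒ sub: x + 7 = -7 or 1.
Step 6. [x + 7 = -7 or 1] +7 is outermost — subtract 7 both sides. So sub: x = -14 or -6.

Answer: x ∈ {-14, -6}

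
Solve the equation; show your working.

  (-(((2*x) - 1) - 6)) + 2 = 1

Step 1. [(-(((2*x) - 1) - 6)) + 2 = 1] 2 comes off first (subtract 2). So sub: -(((2*x) - 1) - 6) = -1.
Step 2. [-(((2*x) - 1) - 6) = -1] leading − — multiply by −1, so neg: ((2*x) - 1) - 6 = 1.
Step 3. [((2*x) - 1) - 6 = 1] 6 comes off first (add 6), so sub: (2*x) - 1 = 7.
Step 4. [(2*x) - 1 = 7] peel the -1: add 1 from each side. So sub: 2*x = 8.
Step 5. [2*x = 8] LHS = 2·(…); ÷2 both sides, so div: x = 4.

Answer: x ∈ {4}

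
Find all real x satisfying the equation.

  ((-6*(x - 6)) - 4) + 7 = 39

Step 1. [((-6*(x - 6)) - 4) + 7 = 39] subtract 7: x sits inside (… + 7), so sub: (-6*(x - 6)) - 4 = 32.
Step 2. [(-6*(x - 6)) - 4 = 32] peel the -4: add 4 from each side, so sub: -6*(x - 6) = 36.
Step 3. [-6*(x - 6) = 36] leading coefficient -6: divide by -6. So div: x - 6 = -6.
Step 4. [x - 6 = -6] peel the -6: add 6 from each side. So sub: x = 0.

Answer: x ∈ {0}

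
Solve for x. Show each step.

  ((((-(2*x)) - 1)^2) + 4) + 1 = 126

Step 1. [((((-(2*x)) - 1)^2) + 4) + 1 = 126] peel the +1: subtract 1 from each side, so sub: (((-(2*x)) - 1)^2) + 4 = 125.
Step 2. [(((-(2*x)) - 1)^2) + 4 = 125] +4 is outermost — subtract 4 both sides. So sub: ((-(2*x)) - 1)^2 = 121.
Step 3. [((-(2*x)) - 1)^2 = 121] √ both sides: 121 ≥ 0 gives two branches, so sqrt: (-(2*x)) - 1 = 11 or -11.
Step 4. [(-(2*x)) - 1 = 11 or -11] add 1: x sits inside (… - 1) ⇒ sub: -(2*x) = 12 or -10.
Step 5. [-(2*x) = 12 or -10] leading − — multiply by −1. So neg: 2*x = -12 or 10.
Step 6. [2*x = -12 or 10] leading coefficient 2: divide by 2 ⇒ div: x = -6 or 5.

Answer: x ∈ {-6, 5}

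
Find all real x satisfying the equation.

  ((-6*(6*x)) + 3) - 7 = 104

Step 1. [((-6*(6*x)) + 3) - 7 = 104] add 7: x sits inside (… - 7) ⇒ sub: (-6*(6*x)) + 3 = 111.
Step 2. [(-6*(6*x)) + 3 = 111] +3 is outermost — subtract 3 both sides. So sub: -6*(6*x) = 108.
Step 3. [-6*(6*x) = 108] leading coefficient -6: divide by -6. So div: 6*x = -18.
Step 4. [6*x = -18] LHS = 6·(…); ÷6 both sides ⇒ div: x = -3.

Answer: x ∈ {-3}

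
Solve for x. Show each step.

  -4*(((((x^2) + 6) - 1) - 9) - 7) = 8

Step 1. [-4*(((((x^2) + 6) - 1) - 9) - 7) = 8] leading coefficient -4: divide by -4, so div: ((((x^2) + 6) - 1) - 9) - 7 = -2.
Step 2. [((((x^2) + 6) - 1) - 9) - 7 = -2] peel the -7: add 7 from each side. So sub: (((x^2) + 6) - 1) - 9 = 5.
Step 3. [(((x^2) + 6) - 1) - 9 = 5] add 9: x sits inside (… - 9). So sub: ((x^2) + 6) - 1 = 14.
Step 4. [((x^2) + 6) - 1 = 14] add 1: x sits inside (… - 1) ⇒ sub: (x^2) + 6 = 15.
Step 5. [(x^2) + 6 = 15] +6 is outermost — subtract 6 both sides, so sub: x^2 = 9.
Step 6. [x^2 = 9] LHS squared, RHS 9 ≥ 0: apply √ (±) ⇒ sqrt: x = 3 or -3.

Answer: x ∈ {-3, 3}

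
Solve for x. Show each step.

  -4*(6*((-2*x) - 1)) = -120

Step 1. [-4*(6*((-2*x) - 1)) = -120] leading coefficient -4: divide by -4. So div: 6*((-2*x) - 1) = 30.
Step 2. [6*((-2*x) - 1) = 30] 6 out front; divide by 6. So div: (-2*x) - 1 = 5.
Step 3. [(-2*x) - 1 = 5] add 1: x sits inside (… - 1). So sub: -2*x = 6.
Step 4. [-2*x = 6] -2·(inner) — divide through by -2 ⇒ div: x = -3.

Answer: x ∈ {-3}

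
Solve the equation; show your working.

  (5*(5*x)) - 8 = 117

Step 1. [(5*(5*x)) - 8 = 117] -8 is outermost — add 8 both sides. So sub: 5*(5*x) = 125.
Step 2. [5*(5*x) = 125] divide by the outer 5 ⇒ div: 5*x = 25.
Step 3. [5*x = 25] 5·(inner) — divide through by 5. So div: x = 5.

Answer: x ∈ {5}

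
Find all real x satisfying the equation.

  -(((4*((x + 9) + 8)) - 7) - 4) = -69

Step 1. [-(((4*((x + 9) + 8)) - 7) - 4) = -69] LHS negated; negate both sides. So neg: ((4*((x + 9) + 8)) - 7) - 4 = 69.
Step 2. [((4*((x + 9) + 8)) - 7) - 4 = 69] 4 comes off first (add 4). So sub: (4*((x + 9) + 8)) - 7 = 73.
Step 3. [(4*((x + 9) + 8)) - 7 = 73] 7 comes off first (add 7), so sub: 4*((x + 9) + 8) = 80.
Step 4. [4*((x + 9) + 8) = 80] LHS = 4·(…); ÷4 both sides ⇒ div: (x + 9) + 8 = 20.
Step 5. [(x + 9) + 8 = 20] subtract 8: x sits inside (… + 8), so sub: x + 9 = 12.
Step 6. [x + 9 = 12] the outer +9 inverts by subtracting 9, so sub: x = 3.

Answer: x ∈ {3}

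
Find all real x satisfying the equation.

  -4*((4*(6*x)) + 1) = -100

Step 1. [-4*((4*(6*x)) + 1) = -100] LHS = -4·(…); ÷-4 both sides. So div: (4*(6*x)) + 1 = 25.
Step 2. [(4*(6*x)) + 1 = 25] 1 comes off first (subtract 1), so sub: 4*(6*x) = 24.
Step 3. [4*(6*x) = 24] leading coefficient 4: divide by 4 ⇒ div: 6*x = 6.
Step 4. [6*x = 6] leading coefficient 6: divide by 6, so div: x = 1.

Answer: x ∈ {1}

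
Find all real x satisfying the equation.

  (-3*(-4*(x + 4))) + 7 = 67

Step 1. [(-3*(-4*(x + 4))) + 7 = 67] subtract 7: x sits inside (… + 7), so sub: -3*(-4*(x + 4)) = 60.
Step 2. [-3*(-4*(x + 4)) = 60] divide by the outer -3 ⇒ div: -4*(x + 4) = -20.
Step 3. [-4*(x + 4) = -20] -4 out front; divide by -4. So div: x + 4 = 5.
Step 4. [x + 4 = 5] the outer +4 inverts by subtracting 4, so sub: x = 1.

Answer: x ∈ {1}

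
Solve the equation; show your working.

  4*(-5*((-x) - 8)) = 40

Step 1. [4*(-5*((-x) - 8)) = 40] leading coefficient 4: divide by 4. So div: -5*((-x) - 8) = 10.
Step 2. [-5*((-x) - 8) = 10] -5·(inner) — divide through by -5 ⇒ div: (-x) - 8 = -2.
Step 3. [(-x) - 8 = -2] add 8: x sits inside (… - 8), so sub: -x = 6.
Step 4. [-x = 6] LHS negated; negate both sides, so neg: x = -6.

Answer: x ∈ {-6}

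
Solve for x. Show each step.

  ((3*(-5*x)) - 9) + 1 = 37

Step 1. [((3*(-5*x)) - 9) + 1 = 37] 1 comes off first (subtract 1). So sub: (3*(-5*x)) - 9 = 36.
Step 2. [(3*(-5*x)) - 9 = 36] 3 | LHS and 3 | 36: pull 3 out ⇒ factor: (-5*x) - 3 = 12.
Step 3. [(-5*x) - 3 = 12] -3 is outermost — add 3 both sides, so sub: -5*x = 15.
Step 4. [-5*x = 15] leading coefficient -5: divide by -5 ⇒ div: x = -3.

Answer: x ∈ {-3}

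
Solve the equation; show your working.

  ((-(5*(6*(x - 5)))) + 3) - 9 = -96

Step 1. [((-(5*(6*(x - 5)))) + 3) - 9 = -96] add 9: x sits inside (… - 9) ⇒ sub: (-(5*(6*(x - 5)))) + 3 = -87.
Step 2. [(-(5*(6*(x - 5)))) + 3 = -87] the outer +3 inverts by subtracting 3. So sub: -(5*(6*(x - 5))) = -90.
Step 3. [-(5*(6*(x - 5))) = -90] LHS negated; negate both sides. So neg: 5*(6*(x - 5)) = 90.
Step 4. [5*(6*(x - 5)) = 90] 5 out front; divide by 5, so div: 6*(x - 5) = 18.
Step 5. [6*(x - 5) = 18] 6·(inner) — divide through by 6. So div: x - 5 = 3.
Step 6. [x - 5 = 3] -5 is outermost — add 5 both sides. So sub: x = 8.

Answer: x ∈ {8}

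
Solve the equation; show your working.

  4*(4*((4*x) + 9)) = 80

Step 1. [4*(4*((4*x) + 9)) = 80] divide by the outer 4, so div: 4*((4*x) + 9) = 20.
Step 2. [4*((4*x) + 9) = 20] leading coefficient 4: divide by 4, so div: (4*x) + 9 = 5.
Step 3. [(4*x) + 9 = 5] 9 comes off first (subtract 9) ⇒ sub: 4*x = -4.
Step 4. [4*x = -4] LHS = 4·(…); ÷4 both sides, so div: x = -1.

Answer: x ∈ {-1}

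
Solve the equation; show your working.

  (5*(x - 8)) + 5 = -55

Step 1. [(5*(x - 8)) + 5 = -55] 5 | LHS and 5 | -55: pull 5 out, so factor: (x - 8) + 1 = -11.
Step 2. [(x - 8) + 1 = -11] 1 comes off first (subtract 1) ⇒ sub: x - 8 = -12.
Step 3. [x - 8 = -12] -8 is outermost — add 8 both sides. So sub: x = -4.

Answer: x ∈ {-4}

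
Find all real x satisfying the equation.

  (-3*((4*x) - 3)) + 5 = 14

Step 1. [(-3*((4*x) - 3)) + 5 = 14] the outer +5 inverts by subtracting 5, so sub: -3*((4*x) - 3) = 9.
Step 2. [-3*((4*x) - 3) = 9] -3·(inner) — divide through by -3 ⇒ div: (4*x) - 3 = -3.
Step 3. [(4*x) - 3 = -3] the outer -3 inverts by adding 3 ⇒ sub: 4*x = 0.
Step 4. [4*x = 0] 4 out front; divide by 4, so div: x = 0.

Answer: x ∈ {0}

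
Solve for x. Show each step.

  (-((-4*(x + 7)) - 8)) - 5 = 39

Step 1. [(-((-4*(x + 7)) - 8)) - 5 = 39] -5 is outermost — add 5 both sides. So sub: -((-4*(x + 7)) - 8) = 44.
Step 2. [-((-4*(x + 7)) - 8) = 44] leading − — multiply by −1, so neg: (-4*(x + 7)) - 8 = -44.
Step 3. [(-4*(x + 7)) - 8 = -44] -4 divides every term; factor it out, so factor: (x + 7) + 2 = 11.
Step 4. [(x + 7) + 2 = 11] +2 is outermost — subtract 2 both sides. So sub: x + 7 = 9.
Step 5. [x + 7 = 9] +7 is outermost — subtract 7 both sides, so sub: x = 2.

Answer: x ∈ {2}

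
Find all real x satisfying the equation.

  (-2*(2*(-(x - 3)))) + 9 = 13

Step 1. [(-2*(2*(-(x - 3)))) + 9 = 13] the outer +9 inverts by subtracting 9, so sub: -2*(2*(-(x - 3))) = 4.
Step 2. [-2*(2*(-(x - 3))) = 4] -2 out front; divide by -2 ⇒ div: 2*(-(x - 3)) = -2.
Step 3. [2*(-(x - 3)) = -2] LHS = 2·(…); ÷2 both sides ⇒ div: -(x - 3) = -1.
Step 4. [-(x - 3) = -1] flip signs both sides ⇒ neg: x - 3 = 1.
Step 5. [x - 3 = 1] 3 comes off first (add 3). So sub: x = 4.

Answer: x ∈ {4}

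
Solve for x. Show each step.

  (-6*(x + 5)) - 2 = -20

Step 1. [(-6*(x + 5)) - 2 = -20] peel the -2: add 2 from each side, so sub: -6*(x + 5) = -18.
Step 2. [-6*(x + 5) = -18] LHS = -6·(…); ÷-6 both sides, so div: x + 5 = 3.
Step 3. [x + 5 = 3] subtract 5: x sits inside (… + 5). So sub: x = -2.

Answer: x ∈ {-2}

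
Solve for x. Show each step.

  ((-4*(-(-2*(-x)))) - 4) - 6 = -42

Step 1. [((-4*(-(-2*(-x)))) - 4) - 6 = -42] -6 is outermost — add 6 both sides, so sub: (-4*(-(-2*(-x)))) - 4 = -36.
Step 2. [(-4*(-(-2*(-x)))) - 4 = -36] peel the -4: add 4 from each side ⇒ sub: -4*(-(-2*(-x))) = -32.
Step 3. [-4*(-(-2*(-x))) = -32] divide by the outer -4 ⇒ div: -(-2*(-x)) = 8.
Step 4. [-(-2*(-x)) = 8] leading − — multiply by −1, so neg: -2*(-x) = -8.
Step 5. [-2*(-x) = -8] LHS = -2·(…); ÷-2 both sides. So div: -x = 4.
Step 6. [-x = 4] leading − — multiply by −1, so neg: x = -4.

Answer: x ∈ {-4}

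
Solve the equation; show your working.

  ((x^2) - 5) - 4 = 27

Step 1. [((x^2) - 5) - 4 = 27] the outer -4 inverts by adding 4, so sub: (x^2) - 5 = 31.
Step 2. [(x^2) - 5 = 31] -5 is outermost — add 5 both sides ⇒ sub: x^2 = 36.
Step 3. [x^2 = 36] 36 ≥ 0, LHS is (·)² — take ±√. So sqrt: x = 6 or -6.

Answer: x ∈ {-6, 6}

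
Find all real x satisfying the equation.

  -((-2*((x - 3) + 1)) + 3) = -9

Step 1. [-((-2*((x - 3) + 1)) + 3) = -9] LHS negated; negate both sides. So neg: (-2*((x - 3) + 1)) + 3 = 9.
Step 2. [(-2*((x - 3) + 1)) + 3 = 9] +3 is outermost — subtract 3 both sides. So sub: -2*((x - 3) + 1) = 6.
Step 3. [-2*((x - 3) + 1) = 6] -2·(inner) — divide through by -2, so div: (x - 3) + 1 = -3.
Step 4. [(x - 3) + 1 = -3] 1 comes off first (subtract 1) ⇒ sub: x - 3 = -4.
Step 5. [x - 3 = -4] peel the -3: add 3 from each side ⇒ sub: x = -1.

Answer: x ∈ {-1}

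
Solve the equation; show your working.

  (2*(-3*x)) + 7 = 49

Step 1. [(2*(-3*x)) + 7 = 49] subtract 7: x sits inside (… + 7) ⇒ sub: 2*(-3*x) = 42.
Step 2. [2*(-3*x) = 42] leading coefficient 2: divide by 2, so div: -3*x = 21.
Step 3. [-3*x = 21] LHS = -3·(…); ÷-3 both sides, so div: x = -7.

Answer: x ∈ {-7}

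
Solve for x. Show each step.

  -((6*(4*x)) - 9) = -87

Step 1. [-((6*(4*x)) - 9) = -87] flip signs both sides ⇒ neg: (6*(4*x)) - 9 = 87.
Step 2. [(6*(4*x)) - 9 = 87] peel the -9: add 9 from each side. So sub: 6*(4*x) = 96.
Step 3. [6*(4*x) = 96] divide by the outer 6. So div: 4*x = 16.
Step 4. [4*x = 16] LHS = 4·(…); ÷4 both sides. So div: x = 4.

Answer: x ∈ {4}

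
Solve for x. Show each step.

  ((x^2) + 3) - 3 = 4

Step 1. [((x^2) + 3) - 3 = 4] 3 comes off first (add 3) ⇒ sub: (x^2) + 3 = 7.
Step 2. [(x^2) + 3 = 7] +3 is outermost — subtract 3 both sides ⇒ sub: x^2 = 4.
Step 3. [x^2 = 4] √ both sides: 4 ≥ 0 gives two branches ⇒ sqrt: x = 2 or -2.

Answer: x ∈ {-2, 2}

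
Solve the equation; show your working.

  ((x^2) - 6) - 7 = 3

Step 1. [((x^2) - 6) - 7 = 3] -7 is outermost — add 7 both sides ⇒ sub: (x^2) - 6 = 10.
Step 2. [(x^2) - 6 = 10] 6 comes off first (add 6) ⇒ sub: x^2 = 16.
Step 3. [x^2 = 16] √ both sides: 16 ≥ 0 gives two branches ⇒ sqrt: x = 4 or -4.

Answer: x ∈ {-4, 4}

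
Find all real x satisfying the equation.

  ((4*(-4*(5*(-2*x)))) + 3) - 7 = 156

Step 1. [((4*(-4*(5*(-2*x)))) + 3) - 7 = 156] peel the -7: add 7 from each side. So sub: (4*(-4*(5*(-2*x)))) + 3 = 163.
Step 2. [(4*(-4*(5*(-2*x)))) + 3 = 163] the outer +3 inverts by subtracting 3 ⇒ sub: 4*(-4*(5*(-2*x))) = 160.
Step 3. [4*(-4*(5*(-2*x))) = 160] 4·(inner) — divide through by 4. So div: -4*(5*(-2*x)) = 40.
Step 4. [-4*(5*(-2*x)) = 40] -4 out front; divide by -4 ⇒ div: 5*(-2*x) = -10.
Step 5. [5*(-2*x) = -10] 5·(inner) — divide through by 5 ⇒ div: -2*x = -2.
Step 6. [-2*x = -2] divide by the outer -2, so div: x = 1.

Answer: x ∈ {1}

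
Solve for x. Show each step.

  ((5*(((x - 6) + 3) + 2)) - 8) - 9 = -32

Step 1. [((5*(((x - 6) + 3) + 2)) - 8) - 9 = -32] add 9: x sits inside (… - 9). So sub: (5*(((x - 6) + 3) + 2)) - 8 = -23.
Step 2. [(5*(((x - 6) + 3) + 2)) - 8 = -23] peel the -8: add 8 from each side, so sub: 5*(((x - 6) + 3) + 2) = -15.
Step 3. [5*(((x - 6) + 3) + 2) = -15] 5 out front; divide by 5. So div: ((x - 6) + 3) + 2 = -3.
Step 4. [((x - 6) + 3) + 2 = -3] 2 comes off first (subtract 2). So sub: (x - 6) + 3 = -5.
Step 5. [(x - 6) + 3 = -5] 3 comes off first (subtract 3). So sub: x - 6 = -8.
Step 6. [x - 6 = -8] peel the -6: add 6 from each side. So sub: x = -2.

Answer: x ∈ {-2}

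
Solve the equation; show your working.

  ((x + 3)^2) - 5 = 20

Step 1. [((x + 3)^2) - 5 = 20] -5 is outermost — add 5 both sides. So sub: (x + 3)^2 = 25.
Step 2. [(x + 3)^2 = 25] √ both sides: 25 ≥ 0 gives two branches, so sqrt: x + 3 = 5 or -5.
Step 3. [x + 3 = 5 or -5] the outer +3 inverts by subtracting 3 ⇒ sub: x = 2 or -8.

Answer: x ∈ {-8, 2}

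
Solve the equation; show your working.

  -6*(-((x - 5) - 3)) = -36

Step 1. [-6*(-((x - 5) - 3)) = -36] divide by the outer -6, so div: -((x - 5) - 3) = 6.
Step 2. [-((x - 5) - 3) = 6] flip signs both sides. So neg: (x - 5) - 3 = -6.
Step 3. [(x - 5) - 3 = -6] the outer -3 inverts by adding 3, so sub: x - 5 = -3.
Step 4. [x - 5 = -3] 5 comes off first (add 5). So sub: x = 2.

Answer: x ∈ {2}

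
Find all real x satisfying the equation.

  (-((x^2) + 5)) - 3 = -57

Step 1. [(-((x^2) + 5)) - 3 = -57] add 3: x sits inside (… - 3) ⇒ sub: -((x^2) + 5) = -54.
Step 2. [-((x^2) + 5) = -54] flip signs both sides, so neg: (x^2) + 5 = 54.
Step 3. [(x^2) + 5 = 54] peel the +5: subtract 5 from each side, so sub: x^2 = 49.
Step 4. [x^2 = 49] LHS squared, RHS 49 ≥ 0: apply √ (±), so sqrt: x = 7 or -7.

Answer: x ∈ {-7, 7}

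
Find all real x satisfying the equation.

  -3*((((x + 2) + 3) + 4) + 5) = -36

Step 1. [-3*((((x + 2) + 3) + 4) + 5) = -36] leading coefficient -3: divide by -3 ⇒ div: (((x + 2) + 3) + 4) + 5 = 12.
Step 2. [(((x + 2) + 3) + 4) + 5 = 12] 5 comes off first (subtract 5). So sub: ((x + 2) + 3) + 4 = 7.
Step 3. [((x + 2) + 3) + 4 = 7] +4 is outermost — subtract 4 both sides. So sub: (x + 2) + 3 = 3.
Step 4. [(x + 2) + 3 = 3] +3 is outermost — subtract 3 both sides ⇒ sub: x + 2 = 0.
Step 5. [x + 2 = 0] 2 comes off first (subtract 2), so sub: x = -2.

Answer: x ∈ {-2}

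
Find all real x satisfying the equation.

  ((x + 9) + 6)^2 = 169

Step 1. [((x + 9) + 6)^2 = 169] 169 ≥ 0, LHS is (·)² — take ±√ ⇒ sqrt: (x + 9) + 6 = 13 or -13.
Step 2. [(x + 9) + 6 = 13 or -13] 6 comes off first (subtract 6) ⇒ sub: x + 9 = 7 or -19.
Step 3. [x + 9 = 7 or -19] the outer +9 inverts by subtracting 9, so sub: x = -2 or -28.

Answer: x ∈ {-28, -2}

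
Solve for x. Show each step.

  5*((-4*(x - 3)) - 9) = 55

Step 1. [5*((-4*(x - 3)) - 9) = 55] divide by the outer 5 ⇒ div: (-4*(x - 3)) - 9 = 11.
Step 2. [(-4*(x - 3)) - 9 = 11] peel the -9: add 9 from each side. So sub: -4*(x - 3) = 20.
Step 3. [-4*(x - 3) = 20] leading coefficient -4: divide by -4. So div: x - 3 = -5.
Step 4. [x - 3 = -5] -3 is outermost — add 3 both sides ⇒ sub: x = -2.

Answer: x ∈ {-2}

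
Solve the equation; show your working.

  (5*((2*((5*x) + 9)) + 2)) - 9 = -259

Step 1. [(5*((2*((5*x) + 9)) + 2)) - 9 = -259] the outer -9 inverts by adding 9, so sub: 5*((2*((5*x) + 9)) + 2) = -250.
Step 2. [5*((2*((5*x) + 9)) + 2) = -250] leading coefficient 5: divide by 5. So div: (2*((5*x) + 9)) + 2 = -50.
Step 3. [(2*((5*x) + 9)) + 2 = -50] common factor 2 (LHS and -50) — divide through, so factor: ((5*x) + 9) + 1 = -25.
Step 4. [((5*x) + 9) + 1 = -25] peel the +1: subtract 1 from each side. So sub: (5*x) + 9 = -26.
Step 5. [(5*x) + 9 = -26] subtract 9: x sits inside (… + 9), so sub: 5*x = -35.
Step 6. [5*x = -35] divide by the outer 5. So div: x = -7.

Answer: x ∈ {-7}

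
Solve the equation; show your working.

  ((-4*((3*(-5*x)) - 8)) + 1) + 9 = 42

Step 1. [((-4*((3*(-5*x)) - 8)) + 1) + 9 = 42] the outer +9 inverts by subtracting 9 ⇒ sub: (-4*((3*(-5*x)) - 8)) + 1 = 33.
Step 2. [(-4*((3*(-5*x)) - 8)) + 1 = 33] 1 comes off first (subtract 1) ⇒ sub: -4*((3*(-5*x)) - 8) = 32.
Step 3. [-4*((3*(-5*x)) - 8) = 32] leading coefficient -4: divide by -4, so div: (3*(-5*x)) - 8 = -8.
Step 4. [(3*(-5*x)) - 8 = -8] the outer -8 inverts by adding 8 ⇒ sub: 3*(-5*x) = 0.
Step 5. [3*(-5*x) = 0] divide by the outer 3. So div: -5*x = 0.
Step 6. [-5*x = 0] leading coefficient -5: divide by -5 ⇒ div: x = 0.

Answer: x ∈ {0}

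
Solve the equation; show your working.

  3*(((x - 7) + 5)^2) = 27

Step 1. [3*(((x - 7) + 5)^2) = 27] leading coefficient 3: divide by 3 ⇒ div: ((x - 7) + 5)^2 = 9.
Step 2. [((x - 7) + 5)^2 = 9] √ both sides: 9 ≥ 0 gives two branches ⇒ sqrt: (x - 7) + 5 = 3 or -3.
Step 3. [(x - 7) + 5 = 3 or -3] the outer +5 inverts by subtracting 5. So sub: x - 7 = -2 or -8.
Step 4. [x - 7 = -2 or -8] 7 comes off first (add 7), so sub: x = 5 or -1.

Answer: x ∈ {-1, 5}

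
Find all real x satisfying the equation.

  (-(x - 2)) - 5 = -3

Step 1. [(-(x - 2)) - 5 = -3] the outer -5 inverts by adding 5, so sub: -(x - 2) = 2.
Step 2. [-(x - 2) = 2] leading − — multiply by −1 ⇒ neg: x - 2 = -2.
Step 3. [x - 2 = -2] peel the -2: add 2 from each side. So sub: x = 0.

Answer: x ∈ {0}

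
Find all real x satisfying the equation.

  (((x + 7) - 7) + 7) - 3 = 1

Step 1. [(((x + 7) - 7) + 7) - 3 = 1] add 3: x sits inside (… - 3), so sub: ((x + 7) - 7) + 7 = 4.
Step 2. [((x + 7) - 7) + 7 = 4] 7 comes off first (subtract 7), so sub: (x + 7) - 7 = -3.
Step 3. [(x + 7) - 7 = -3] the outer -7 inverts by adding 7 ⇒ sub: x + 7 = 4.
Step 4. [x + 7 = 4] peel the +7: subtract 7 from each side. So sub: x = -3.

Answer: x ∈ {-3}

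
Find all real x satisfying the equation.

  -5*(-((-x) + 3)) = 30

Step 1. [-5*(-((-x) + 3)) = 30] LHS = -5·(…); ÷-5 both sides ⇒ div: -((-x) + 3) = -6.
Step 2. [-((-x) + 3) = -6] leading − — multiply by −1. So neg: (-x) + 3 = 6.
Step 3. [(-x) + 3 = 6] subtract 3: x sits inside (… + 3) ⇒ sub: -x = 3.
Step 4. [-x = 3] flip signs both sides, so neg: x = -3.

Answer: x ∈ {-3}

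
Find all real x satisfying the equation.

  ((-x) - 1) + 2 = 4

Step 1. [((-x) - 1) + 2 = 4] the outer +2 inverts by subtracting 2 ⇒ sub: (-x) - 1 = 2.
Step 2. [(-x) - 1 = 2] peel the -1: add 1 from each side, so sub: -x = 3.
Step 3. [-x = 3] flip signs both sides, so neg: x = -3.

Answer: x ∈ {-3}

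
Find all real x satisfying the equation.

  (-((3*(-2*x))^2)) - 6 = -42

Step 1. [(-((3*(-2*x))^2)) - 6 = -42] -6 is outermost — add 6 both sides, so sub: -((3*(-2*x))^2) = -36.
Step 2. [-((3*(-2*x))^2) = -36] flip signs both sides, so neg: (3*(-2*x))^2 = 36.
Step 3. [(3*(-2*x))^2 = 36] √ both sides: 36 ≥ 0 gives two branches. So sqrt: 3*(-2*x) = 6 or -6.
Step 4. [3*(-2*x) = 6 or -6] leading coefficient 3: divide by 3, so div: -2*x = 2 or -2.
Step 5. [-2*x = 2 or -2] LHS = -2·(…); ÷-2 both sides, so div: x = -1 or 1.

Answer: x ∈ {-1, 1}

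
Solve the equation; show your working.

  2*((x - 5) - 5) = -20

Step 1. [2*((x - 5) - 5) = -20] leading coefficient 2: divide by 2, so div: (x - 5) - 5 = -10.
Step 2. [(x - 5) - 5 = -10] the outer -5 inverts by adding 5 ⇒ sub: x - 5 = -5.
Step 3. [x - 5 = -5] 5 comes off first (add 5). So sub: x = 0.

Answer: x ∈ {0}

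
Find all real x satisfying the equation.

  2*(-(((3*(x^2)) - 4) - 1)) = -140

Step 1. [2*(-(((3*(x^2)) - 4) - 1)) = -140] divide by the outer 2. So div: -(((3*(x^2)) - 4) - 1) = -70.
Step 2. [-(((3*(x^2)) - 4) - 1) = -70] leading − — multiply by −1. So neg: ((3*(x^2)) - 4) - 1 = 70.
Step 3. [((3*(x^2)) - 4) - 1 = 70] add 1: x sits inside (… - 1), so sub: (3*(x^2)) - 4 = 71.
Step 4. [(3*(x^2)) - 4 = 71] the outer -4 inverts by adding 4, so sub: 3*(x^2) = 75.
Step 5. [3*(x^2) = 75] divide by the outer 3, so div: x^2 = 25.
Step 6. [x^2 = 25] √ both sides: 25 ≥ 0 gives two branches ⇒ sqrt: x = 5 or -5.

Answer: x ∈ {-5, 5}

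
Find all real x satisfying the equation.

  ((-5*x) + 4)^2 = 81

Step 1. [((-5*x) + 4)^2 = 81] √ both sides: 81 ≥ 0 gives two branches ⇒ sqrt: (-5*x) + 4 = 9 or -9.
Step 2. [(-5*x) + 4 = 9 or -9] 4 comes off first (subtract 4) ⇒ sub: -5*x = 5 or -13.
Step 3. [-5*x = 5 or -13] divide by the outer -5, so div: x = -1 or 13/5.

Answer: x ∈ {-1, 13/5}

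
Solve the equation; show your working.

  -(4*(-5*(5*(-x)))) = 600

Step 1. [-(4*(-5*(5*(-x)))) = 600] leading − — multiply by −1, so neg: 4*(-5*(5*(-x))) = -600.
Step 2. [4*(-5*(5*(-x))) = -600] leading coefficient 4: divide by 4, so div: -5*(5*(-x)) = -150.
Step 3. [-5*(5*(-x)) = -150] -5 out front; divide by -5. So div: 5*(-x) = 30.
Step 4. [5*(-x) = 30] 5 out front; divide by 5, so div: -x = 6.
Step 5. [-x = 6] LHS negated; negate both sides. So neg: x = -6.

Answer: x ∈ {-6}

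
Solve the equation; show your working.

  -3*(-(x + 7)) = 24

Step 1. [-3*(-(x + 7)) = 24] -3·(inner) — divide through by -3 ⇒ div: -(x + 7) = -8.
Step 2. [-(x + 7) = -8] LHS negated; negate both sides, so neg: x + 7 = 8.
Step 3. [x + 7 = 8] +7 is outermost — subtract 7 both sides, so sub: x = 1.

Answer: x ∈ {1}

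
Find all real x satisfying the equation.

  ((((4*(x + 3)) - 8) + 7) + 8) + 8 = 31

Step 1. [((((4*(x + 3)) - 8) + 7) + 8) + 8 = 31] +8 is outermost — subtract 8 both sides, so sub: (((4*(x + 3)) - 8) + 7) + 8 = 23.
Step 2. [(((4*(x + 3)) - 8) + 7) + 8 = 23] 8 comes off first (subtract 8) ⇒ sub: ((4*(x + 3)) - 8) + 7 = 15.
Step 3. [((4*(x + 3)) - 8) + 7 = 15] subtract 7: x sits inside (… + 7) ⇒ sub: (4*(x + 3)) - 8 = 8.
Step 4. [(4*(x + 3)) - 8 = 8] add 8: x sits inside (… - 8) ⇒ sub: 4*(x + 3) = 16.
Step 5. [4*(x + 3) = 16] LHS = 4·(…); ÷4 both sides ⇒ div: x + 3 = 4.
Step 6. [x + 3 = 4] 3 comes off first (subtract 3), so sub: x = 1.

Answer: x ∈ {1}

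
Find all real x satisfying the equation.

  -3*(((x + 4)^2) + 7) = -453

Step 1. [-3*(((x + 4)^2) + 7) = -453] leading coefficient -3: divide by -3 ⇒ div: ((x + 4)^2) + 7 = 151.
Step 2. [((x + 4)^2) + 7 = 151] subtract 7: x sits inside (… + 7), so sub: (x + 4)^2 = 144.
Step 3. [(x + 4)^2 = 144] LHS squared, RHS 144 ≥ 0: apply √ (±). So sqrt: x + 4 = 12 or -12.
Step 4. [x + 4 = 12 or -12] peel the +4: subtract 4 from each side ⇒ sub: x = 8 or -16.

Answer: x ∈ {-16, 8}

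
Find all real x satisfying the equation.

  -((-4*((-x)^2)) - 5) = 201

Step 1. [-((-4*((-x)^2)) - 5) = 201] flip signs both sides. So neg: (-4*((-x)^2)) - 5 = -201.
Step 2. [(-4*((-x)^2)) - 5 = -201] 5 comes off first (add 5) ⇒ sub: -4*((-x)^2) = -196.
Step 3. [-4*((-x)^2) = -196] -4·(inner) — divide through by -4. So div: (-x)^2 = 49.
Step 4. [(-x)^2 = 49] √ both sides: 49 ≥ 0 gives two branches ⇒ sqrt: -x = 7 or -7.
Step 5. [-x = 7 or -7] LHS negated; negate both sides. So neg: x = -7 or 7.

Answer: x ∈ {-7, 7}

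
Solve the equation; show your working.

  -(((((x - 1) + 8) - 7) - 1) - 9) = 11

Step 1. [-(((((x - 1) + 8) - 7) - 1) - 9) = 11] LHS negated; negate both sides, so neg: ((((x - 1) + 8) - 7) - 1) - 9 = -11.
Step 2. [((((x - 1) + 8) - 7) - 1) - 9 = -11] -9 is outermost — add 9 both sides. So sub: (((x - 1) + 8) - 7) - 1 = -2.
Step 3. [(((x - 1) + 8) - 7) - 1 = -2] the outer -1 inverts by adding 1. So sub: ((x - 1) + 8) - 7 = -1.
Step 4. [((x - 1) + 8) - 7 = -1] 7 comes off first (add 7) ⇒ sub: (x - 1) + 8 = 6.
Step 5. [(x - 1) + 8 = 6] subtract 8: x sits inside (… + 8). So sub: x - 1 = -2.
Step 6. [x - 1 = -2] peel the -1: add 1 from each side. So sub: x = -1.

Answer: x ∈ {-1}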